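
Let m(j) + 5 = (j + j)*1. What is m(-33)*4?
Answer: -284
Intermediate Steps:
m(j) = -5 + 2*j (m(j) = -5 + (j + j)*1 = -5 + (2*j)*1 = -5 + 2*j)
m(-33)*4 = (-5 + 2*(-33))*4 = (-5 - 66)*4 = -71*4 = -284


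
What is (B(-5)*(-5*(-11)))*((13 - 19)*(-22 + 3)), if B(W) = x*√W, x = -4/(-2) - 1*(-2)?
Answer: 25080*I*√5 ≈ 56081.0*I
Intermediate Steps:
x = 4 (x = -4*(-½) + 2 = 2 + 2 = 4)
B(W) = 4*√W
(B(-5)*(-5*(-11)))*((13 - 19)*(-22 + 3)) = ((4*√(-5))*(-5*(-11)))*((13 - 19)*(-22 + 3)) = ((4*(I*√5))*55)*(-6*(-19)) = ((4*I*√5)*55)*114 = (220*I*√5)*114 = 25080*I*√5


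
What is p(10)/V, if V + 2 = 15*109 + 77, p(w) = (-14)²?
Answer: 98/855 ≈ 0.11462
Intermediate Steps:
p(w) = 196
V = 1710 (V = -2 + (15*109 + 77) = -2 + (1635 + 77) = -2 + 1712 = 1710)
p(10)/V = 196/1710 = 196*(1/1710) = 98/855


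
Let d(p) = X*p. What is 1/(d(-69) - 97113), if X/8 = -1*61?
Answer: -1/63441 ≈ -1.5763e-5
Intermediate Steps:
X = -488 (X = 8*(-1*61) = 8*(-61) = -488)
d(p) = -488*p
1/(d(-69) - 97113) = 1/(-488*(-69) - 97113) = 1/(33672 - 97113) = 1/(-63441) = -1/63441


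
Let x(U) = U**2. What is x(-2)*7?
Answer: 28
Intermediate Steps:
x(-2)*7 = (-2)**2*7 = 4*7 = 28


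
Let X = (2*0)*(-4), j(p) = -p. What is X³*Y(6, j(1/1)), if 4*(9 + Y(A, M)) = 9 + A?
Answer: 0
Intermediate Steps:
Y(A, M) = -27/4 + A/4 (Y(A, M) = -9 + (9 + A)/4 = -9 + (9/4 + A/4) = -27/4 + A/4)
X = 0 (X = 0*(-4) = 0)
X³*Y(6, j(1/1)) = 0³*(-27/4 + (¼)*6) = 0*(-27/4 + 3/2) = 0*(-21/4) = 0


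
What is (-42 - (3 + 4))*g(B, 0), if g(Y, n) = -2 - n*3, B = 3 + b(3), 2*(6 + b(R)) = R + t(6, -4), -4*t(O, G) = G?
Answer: 98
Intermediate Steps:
t(O, G) = -G/4
b(R) = -11/2 + R/2 (b(R) = -6 + (R - 1/4*(-4))/2 = -6 + (R + 1)/2 = -6 + (1 + R)/2 = -6 + (1/2 + R/2) = -11/2 + R/2)
B = -1 (B = 3 + (-11/2 + (1/2)*3) = 3 + (-11/2 + 3/2) = 3 - 4 = -1)
g(Y, n) = -2 - 3*n
(-42 - (3 + 4))*g(B, 0) = (-42 - (3 + 4))*(-2 - 3*0) = (-42 - 1*7)*(-2 + 0) = (-42 - 7)*(-2) = -49*(-2) = 98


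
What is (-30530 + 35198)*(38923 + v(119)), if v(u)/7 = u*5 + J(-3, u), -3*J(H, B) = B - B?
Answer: 201134784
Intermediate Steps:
J(H, B) = 0 (J(H, B) = -(B - B)/3 = -1/3*0 = 0)
v(u) = 35*u (v(u) = 7*(u*5 + 0) = 7*(5*u + 0) = 7*(5*u) = 35*u)
(-30530 + 35198)*(38923 + v(119)) = (-30530 + 35198)*(38923 + 35*119) = 4668*(38923 + 4165) = 4668*43088 = 201134784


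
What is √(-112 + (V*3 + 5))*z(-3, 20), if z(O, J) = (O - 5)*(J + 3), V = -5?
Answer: -184*I*√122 ≈ -2032.3*I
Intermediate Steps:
z(O, J) = (-5 + O)*(3 + J)
√(-112 + (V*3 + 5))*z(-3, 20) = √(-112 + (-5*3 + 5))*(-15 - 5*20 + 3*(-3) + 20*(-3)) = √(-112 + (-15 + 5))*(-15 - 100 - 9 - 60) = √(-112 - 10)*(-184) = √(-122)*(-184) = (I*√122)*(-184) = -184*I*√122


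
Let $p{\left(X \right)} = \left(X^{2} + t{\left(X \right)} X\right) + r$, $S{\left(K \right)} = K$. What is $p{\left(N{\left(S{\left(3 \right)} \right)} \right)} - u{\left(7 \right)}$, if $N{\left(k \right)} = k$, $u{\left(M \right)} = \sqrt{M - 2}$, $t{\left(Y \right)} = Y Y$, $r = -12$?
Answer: $24 - \sqrt{5} \approx 21.764$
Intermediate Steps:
$t{\left(Y \right)} = Y^{2}$
$u{\left(M \right)} = \sqrt{-2 + M}$
$p{\left(X \right)} = -12 + X^{2} + X^{3}$ ($p{\left(X \right)} = \left(X^{2} + X^{2} X\right) - 12 = \left(X^{2} + X^{3}\right) - 12 = -12 + X^{2} + X^{3}$)
$p{\left(N{\left(S{\left(3 \right)} \right)} \right)} - u{\left(7 \right)} = \left(-12 + 3^{2} + 3^{3}\right) - \sqrt{-2 + 7} = \left(-12 + 9 + 27\right) - \sqrt{5} = 24 - \sqrt{5}$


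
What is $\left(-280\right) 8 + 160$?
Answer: $-2080$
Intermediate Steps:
$\left(-280\right) 8 + 160 = -2240 + 160 = -2080$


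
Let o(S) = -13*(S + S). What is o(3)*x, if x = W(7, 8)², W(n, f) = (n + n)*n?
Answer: -749112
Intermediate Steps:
W(n, f) = 2*n² (W(n, f) = (2*n)*n = 2*n²)
x = 9604 (x = (2*7²)² = (2*49)² = 98² = 9604)
o(S) = -26*S
o(3)*x = -26*3*9604 = -78*9604 = -749112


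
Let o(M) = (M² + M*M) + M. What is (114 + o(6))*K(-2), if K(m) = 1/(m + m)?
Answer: -48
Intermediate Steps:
K(m) = 1/(2*m)
o(M) = M + 2*M² (o(M) = (M² + M²) + M = 2*M² + M = M + 2*M²)
(114 + o(6))*K(-2) = (114 + 6*(1 + 2*6))*((½)/(-2)) = (114 + 6*(1 + 12))*((½)*(-½)) = (114 + 6*13)*(-¼) = (114 + 78)*(-¼) = 192*(-¼) = -48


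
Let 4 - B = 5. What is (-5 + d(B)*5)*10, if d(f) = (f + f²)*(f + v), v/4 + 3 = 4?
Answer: -50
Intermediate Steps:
v = 4 (v = -12 + 4*4 = -12 + 16 = 4)
B = -1 (B = 4 - 1*5 = 4 - 5 = -1)
d(f) = (4 + f)*(f + f²) (d(f) = (f + f²)*(f + 4) = (f + f²)*(4 + f) = (4 + f)*(f + f²))
(-5 + d(B)*5)*10 = (-5 - (4 + (-1)² + 5*(-1))*5)*10 = (-5 - (4 + 1 - 5)*5)*10 = (-5 - 1*0*5)*10 = (-5 + 0*5)*10 = (-5 + 0)*10 = -5*10 = -50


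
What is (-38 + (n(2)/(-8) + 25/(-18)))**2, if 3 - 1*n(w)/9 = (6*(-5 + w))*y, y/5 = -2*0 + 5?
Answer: 1562541841/5184 ≈ 3.0142e+5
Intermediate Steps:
y = 25 (y = 5*(-2*0 + 5) = 5*(0 + 5) = 5*5 = 25)
n(w) = 6777 - 1350*w (n(w) = 27 - 9*6*(-5 + w)*25 = 27 - 9*(-30 + 6*w)*25 = 27 - 9*(-750 + 150*w) = 27 + (6750 - 1350*w) = 6777 - 1350*w)
(-38 + (n(2)/(-8) + 25/(-18)))**2 = (-38 + ((6777 - 1350*2)/(-8) + 25/(-18)))**2 = (-38 + ((6777 - 2700)*(-1/8) + 25*(-1/18)))**2 = (-38 + (4077*(-1/8) - 25/18))**2 = (-38 + (-4077/8 - 25/18))**2 = (-38 - 36793/72)**2 = (-39529/72)**2 = 1562541841/5184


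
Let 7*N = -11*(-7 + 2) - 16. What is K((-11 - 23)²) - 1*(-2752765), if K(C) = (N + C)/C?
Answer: 22275382511/8092 ≈ 2.7528e+6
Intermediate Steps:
N = 39/7 (N = (-11*(-7 + 2) - 16)/7 = (-11*(-5) - 16)/7 = (55 - 16)/7 = (⅐)*39 = 39/7 ≈ 5.5714)
K(C) = (39/7 + C)/C
K((-11 - 23)²) - 1*(-2752765) = (39/7 + (-11 - 23)²)/((-11 - 23)²) - 1*(-2752765) = (39/7 + (-34)²)/((-34)²) + 2752765 = (39/7 + 1156)/1156 + 2752765 = (1/1156)*(8131/7) + 2752765 = 8131/8092 + 2752765 = 22275382511/8092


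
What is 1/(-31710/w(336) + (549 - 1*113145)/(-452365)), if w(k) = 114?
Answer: -8594935/2388609701 ≈ -0.0035983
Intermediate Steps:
1/(-31710/w(336) + (549 - 1*113145)/(-452365)) = 1/(-31710/114 + (549 - 1*113145)/(-452365)) = 1/(-31710*1/114 + (549 - 113145)*(-1/452365)) = 1/(-5285/19 - 112596*(-1/452365)) = 1/(-5285/19 + 112596/452365) = 1/(-2388609701/8594935) = -8594935/2388609701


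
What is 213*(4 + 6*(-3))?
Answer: -2982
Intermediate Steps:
213*(4 + 6*(-3)) = 213*(4 - 18) = 213*(-14) = -2982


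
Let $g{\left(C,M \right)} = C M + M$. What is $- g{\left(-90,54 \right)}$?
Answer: $4806$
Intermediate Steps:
$g{\left(C,M \right)} = M + C M$
$- g{\left(-90,54 \right)} = - 54 \left(1 - 90\right) = - 54 \left(-89\right) = \left(-1\right) \left(-4806\right) = 4806$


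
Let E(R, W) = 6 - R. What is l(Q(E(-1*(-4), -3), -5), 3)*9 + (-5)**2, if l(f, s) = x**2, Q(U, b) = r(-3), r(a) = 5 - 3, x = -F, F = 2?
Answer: 61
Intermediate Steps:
x = -2 (x = -1*2 = -2)
r(a) = 2
Q(U, b) = 2
l(f, s) = 4 (l(f, s) = (-2)**2 = 4)
l(Q(E(-1*(-4), -3), -5), 3)*9 + (-5)**2 = 4*9 + (-5)**2 = 36 + 25 = 61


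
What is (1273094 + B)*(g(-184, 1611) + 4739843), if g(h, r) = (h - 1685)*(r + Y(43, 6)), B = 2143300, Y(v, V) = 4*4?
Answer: 5804385078120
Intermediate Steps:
Y(v, V) = 16
g(h, r) = (-1685 + h)*(16 + r) (g(h, r) = (h - 1685)*(r + 16) = (-1685 + h)*(16 + r))
(1273094 + B)*(g(-184, 1611) + 4739843) = (1273094 + 2143300)*((-26960 - 1685*1611 + 16*(-184) - 184*1611) + 4739843) = 3416394*((-26960 - 2714535 - 2944 - 296424) + 4739843) = 3416394*(-3040863 + 4739843) = 3416394*1698980 = 5804385078120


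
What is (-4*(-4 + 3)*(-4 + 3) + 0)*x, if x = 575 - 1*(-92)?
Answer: -2668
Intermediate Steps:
x = 667 (x = 575 + 92 = 667)
(-4*(-4 + 3)*(-4 + 3) + 0)*x = (-4*(-4 + 3)*(-4 + 3) + 0)*667 = (-(-4)*(-1) + 0)*667 = (-4*1 + 0)*667 = (-4 + 0)*667 = -4*667 = -2668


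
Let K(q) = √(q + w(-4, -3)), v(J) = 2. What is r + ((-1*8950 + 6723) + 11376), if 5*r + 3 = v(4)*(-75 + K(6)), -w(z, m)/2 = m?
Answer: 45592/5 + 4*√3/5 ≈ 9119.8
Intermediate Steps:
w(z, m) = -2*m
K(q) = √(6 + q) (K(q) = √(q - 2*(-3)) = √(q + 6) = √(6 + q))
r = -153/5 + 4*√3/5 (r = -⅗ + (2*(-75 + √(6 + 6)))/5 = -⅗ + (2*(-75 + √12))/5 = -⅗ + (2*(-75 + 2*√3))/5 = -⅗ + (-150 + 4*√3)/5 = -⅗ + (-30 + 4*√3/5) = -153/5 + 4*√3/5 ≈ -29.214)
r + ((-1*8950 + 6723) + 11376) = (-153/5 + 4*√3/5) + ((-1*8950 + 6723) + 11376) = (-153/5 + 4*√3/5) + ((-8950 + 6723) + 11376) = (-153/5 + 4*√3/5) + (-2227 + 11376) = (-153/5 + 4*√3/5) + 9149 = 45592/5 + 4*√3/5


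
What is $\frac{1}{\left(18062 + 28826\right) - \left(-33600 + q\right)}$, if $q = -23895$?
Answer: $\frac{1}{104383} \approx 9.5801 \cdot 10^{-6}$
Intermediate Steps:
$\frac{1}{\left(18062 + 28826\right) - \left(-33600 + q\right)} = \frac{1}{\left(18062 + 28826\right) + \left(33600 - -23895\right)} = \frac{1}{46888 + \left(33600 + 23895\right)} = \frac{1}{46888 + 57495} = \frac{1}{104383}$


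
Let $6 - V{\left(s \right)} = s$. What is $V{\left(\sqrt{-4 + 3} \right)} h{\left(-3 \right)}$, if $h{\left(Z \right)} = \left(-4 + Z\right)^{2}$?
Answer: $294 - 49 i \approx 294.0 - 49.0 i$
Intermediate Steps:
$V{\left(s \right)} = 6 - s$
$V{\left(\sqrt{-4 + 3} \right)} h{\left(-3 \right)} = \left(6 - \sqrt{-4 + 3}\right) \left(-4 - 3\right)^{2} = \left(6 - \sqrt{-1}\right) \left(-7\right)^{2} = \left(6 - i\right) 49 = 294 - 49 i$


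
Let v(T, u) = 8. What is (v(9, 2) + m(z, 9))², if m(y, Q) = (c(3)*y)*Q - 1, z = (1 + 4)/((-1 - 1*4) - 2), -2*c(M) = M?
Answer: 54289/196 ≈ 276.98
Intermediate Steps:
c(M) = -M/2
z = -5/7 (z = 5/((-1 - 4) - 2) = 5/(-5 - 2) = 5/(-7) = 5*(-⅐) = -5/7 ≈ -0.71429)
m(y, Q) = -1 - 3*Q*y/2 (m(y, Q) = ((-½*3)*y)*Q - 1 = (-3*y/2)*Q - 1 = -3*Q*y/2 - 1 = -1 - 3*Q*y/2)
(v(9, 2) + m(z, 9))² = (8 + (-1 - 3/2*9*(-5/7)))² = (8 + (-1 + 135/14))² = (8 + 121/14)² = (233/14)² = 54289/196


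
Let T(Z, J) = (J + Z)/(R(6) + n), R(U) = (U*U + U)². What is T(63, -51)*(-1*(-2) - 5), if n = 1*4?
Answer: -9/442 ≈ -0.020362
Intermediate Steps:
n = 4
R(U) = (U + U²)² (R(U) = (U² + U)² = (U + U²)²)
T(Z, J) = J/1768 + Z/1768 (T(Z, J) = (J + Z)/(6²*(1 + 6)² + 4) = (J + Z)/(36*7² + 4) = (J + Z)/(36*49 + 4) = (J + Z)/(1764 + 4) = (J + Z)/1768 = (J + Z)*(1/1768) = J/1768 + Z/1768)
T(63, -51)*(-1*(-2) - 5) = ((1/1768)*(-51) + (1/1768)*63)*(-1*(-2) - 5) = (-3/104 + 63/1768)*(2 - 5) = (3/442)*(-3) = -9/442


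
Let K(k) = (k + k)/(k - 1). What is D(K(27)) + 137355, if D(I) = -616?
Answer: 136739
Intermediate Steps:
K(k) = 2*k/(-1 + k) (K(k) = (2*k)/(-1 + k) = 2*k/(-1 + k))
D(K(27)) + 137355 = -616 + 137355 = 136739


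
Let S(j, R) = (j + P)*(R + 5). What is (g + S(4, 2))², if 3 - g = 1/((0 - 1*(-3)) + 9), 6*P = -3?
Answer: 108241/144 ≈ 751.67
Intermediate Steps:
P = -½ (P = (⅙)*(-3) = -½ ≈ -0.50000)
S(j, R) = (5 + R)*(-½ + j) (S(j, R) = (j - ½)*(R + 5) = (-½ + j)*(5 + R) = (5 + R)*(-½ + j))
g = 35/12 (g = 3 - 1/((0 - 1*(-3)) + 9) = 3 - 1/((0 + 3) + 9) = 3 - 1/(3 + 9) = 3 - 1/12 = 35/12 ≈ 2.9167)
(g + S(4, 2))² = (35/12 + (-5/2 + 5*4 - ½*2 + 2*4))² = (35/12 + (-5/2 + 20 - 1 + 8))² = (35/12 + 49/2)² = (329/12)² = 108241/144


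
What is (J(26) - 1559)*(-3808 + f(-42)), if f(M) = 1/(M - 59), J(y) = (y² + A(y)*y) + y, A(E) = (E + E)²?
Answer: -26709941223/101 ≈ -2.6445e+8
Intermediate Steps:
A(E) = 4*E² (A(E) = (2*E)² = 4*E²)
J(y) = y + y² + 4*y³ (J(y) = (y² + (4*y²)*y) + y = (y² + 4*y³) + y = y + y² + 4*y³)
f(M) = 1/(-59 + M)
(J(26) - 1559)*(-3808 + f(-42)) = (26*(1 + 26 + 4*26²) - 1559)*(-3808 + 1/(-59 - 42)) = (26*(1 + 26 + 4*676) - 1559)*(-3808 + 1/(-101)) = (26*(1 + 26 + 2704) - 1559)*(-3808 - 1/101) = (26*2731 - 1559)*(-384609/101) = (71006 - 1559)*(-384609/101) = 69447*(-384609/101) = -26709941223/101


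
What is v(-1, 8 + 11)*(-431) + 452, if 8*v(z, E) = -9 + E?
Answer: -347/4 ≈ -86.750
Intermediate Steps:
v(z, E) = -9/8 + E/8 (v(z, E) = (-9 + E)/8 = -9/8 + E/8)
v(-1, 8 + 11)*(-431) + 452 = (-9/8 + (8 + 11)/8)*(-431) + 452 = (-9/8 + (⅛)*19)*(-431) + 452 = (-9/8 + 19/8)*(-431) + 452 = (5/4)*(-431) + 452 = -2155/4 + 452 = -347/4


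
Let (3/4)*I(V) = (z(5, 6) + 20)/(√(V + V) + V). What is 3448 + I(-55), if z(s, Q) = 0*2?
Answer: 589528/171 - 16*I*√110/1881 ≈ 3447.5 - 0.089213*I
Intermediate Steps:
z(s, Q) = 0
I(V) = 80/(3*(V + √2*√V)) (I(V) = 4*((0 + 20)/(√(V + V) + V))/3 = 4*(20/(√(2*V) + V))/3 = 4*(20/(√2*√V + V))/3 = 4*(20/(V + √2*√V))/3 = 80/(3*(V + √2*√V)))
3448 + I(-55) = 3448 + 80/(3*(-55 + √2*√(-55))) = 3448 + 80/(3*(-55 + √2*(I*√55))) = 3448 + 80/(3*(-55 + I*√110))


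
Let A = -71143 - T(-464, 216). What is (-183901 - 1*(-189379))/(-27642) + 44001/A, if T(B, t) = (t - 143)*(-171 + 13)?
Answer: -257135624/274618663 ≈ -0.93634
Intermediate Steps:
T(B, t) = 22594 - 158*t (T(B, t) = (-143 + t)*(-158) = 22594 - 158*t)
A = -59609 (A = -71143 - (22594 - 158*216) = -71143 - (22594 - 34128) = -71143 - 1*(-11534) = -71143 + 11534 = -59609)
(-183901 - 1*(-189379))/(-27642) + 44001/A = (-183901 - 1*(-189379))/(-27642) + 44001/(-59609) = (-183901 + 189379)*(-1/27642) + 44001*(-1/59609) = 5478*(-1/27642) - 44001/59609 = -913/4607 - 44001/59609 = -257135624/274618663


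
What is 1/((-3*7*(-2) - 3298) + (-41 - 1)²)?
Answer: -1/1492 ≈ -0.00067024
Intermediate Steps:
1/((-3*7*(-2) - 3298) + (-41 - 1)²) = 1/((-21*(-2) - 3298) + (-42)²) = 1/((42 - 3298) + 1764) = 1/(-3256 + 1764) = 1/(-1492) = -1/1492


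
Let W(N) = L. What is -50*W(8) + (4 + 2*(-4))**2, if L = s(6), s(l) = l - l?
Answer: 16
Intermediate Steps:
s(l) = 0
L = 0
W(N) = 0
-50*W(8) + (4 + 2*(-4))**2 = -50*0 + (4 + 2*(-4))**2 = 0 + (4 - 8)**2 = 0 + (-4)**2 = 0 + 16 = 16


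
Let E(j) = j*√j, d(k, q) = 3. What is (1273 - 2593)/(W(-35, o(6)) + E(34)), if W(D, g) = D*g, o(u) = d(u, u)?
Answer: -138600/28279 - 44880*√34/28279 ≈ -14.155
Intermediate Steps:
o(u) = 3
E(j) = j^(3/2)
(1273 - 2593)/(W(-35, o(6)) + E(34)) = (1273 - 2593)/(-35*3 + 34^(3/2)) = -1320/(-105 + 34*√34)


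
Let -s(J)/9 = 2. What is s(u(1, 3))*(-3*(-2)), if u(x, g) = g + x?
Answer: -108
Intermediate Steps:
s(J) = -18 (s(J) = -9*2 = -18)
s(u(1, 3))*(-3*(-2)) = -(-54)*(-2) = -18*6 = -108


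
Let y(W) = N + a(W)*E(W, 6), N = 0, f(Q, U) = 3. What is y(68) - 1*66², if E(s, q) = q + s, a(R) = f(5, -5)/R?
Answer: -147993/34 ≈ -4352.7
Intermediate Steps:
a(R) = 3/R
y(W) = 3*(6 + W)/W (y(W) = 0 + (3/W)*(6 + W) = 0 + 3*(6 + W)/W = 3*(6 + W)/W)
y(68) - 1*66² = (3 + 18/68) - 1*66² = (3 + 18*(1/68)) - 1*4356 = (3 + 9/34) - 4356 = 111/34 - 4356 = -147993/34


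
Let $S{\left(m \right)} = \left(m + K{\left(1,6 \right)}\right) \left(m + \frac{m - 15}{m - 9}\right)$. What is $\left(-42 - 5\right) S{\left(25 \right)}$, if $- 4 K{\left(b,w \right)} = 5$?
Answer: $- \frac{915325}{32} \approx -28604.0$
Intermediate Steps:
$K{\left(b,w \right)} = - \frac{5}{4}$ ($K{\left(b,w \right)} = \left(- \frac{1}{4}\right) 5 = - \frac{5}{4}$)
$S{\left(m \right)} = \left(- \frac{5}{4} + m\right) \left(m + \frac{-15 + m}{-9 + m}\right)$ ($S{\left(m \right)} = \left(m - \frac{5}{4}\right) \left(m + \frac{m - 15}{m - 9}\right) = \left(- \frac{5}{4} + m\right) \left(m + \frac{-15 + m}{-9 + m}\right)$)
$\left(-42 - 5\right) S{\left(25 \right)} = \left(-42 - 5\right) \frac{75 - 37 \cdot 25^{2} - 500 + 4 \cdot 25^{3}}{4 \left(-9 + 25\right)} = - 47 \frac{75 - 23125 - 500 + 4 \cdot 15625}{4 \cdot 16} = - 47 \cdot \frac{1}{4} \cdot \frac{1}{16} \left(75 - 23125 - 500 + 62500\right) = - 47 \cdot \frac{1}{4} \cdot \frac{1}{16} \cdot 38950 = \left(-47\right) \frac{19475}{32} = - \frac{915325}{32}$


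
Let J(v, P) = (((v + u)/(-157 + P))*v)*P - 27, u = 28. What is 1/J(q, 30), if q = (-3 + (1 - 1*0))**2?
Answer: -127/7269 ≈ -0.017471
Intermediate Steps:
q = 4 (q = (-3 + (1 + 0))**2 = (-3 + 1)**2 = (-2)**2 = 4)
J(v, P) = -27 + P*v*(28 + v)/(-157 + P) (J(v, P) = (((v + 28)/(-157 + P))*v)*P - 27 = (((28 + v)/(-157 + P))*v)*P - 27 = (v*(28 + v)/(-157 + P))*P - 27 = P*v*(28 + v)/(-157 + P) - 27 = -27 + P*v*(28 + v)/(-157 + P))
1/J(q, 30) = 1/((4239 - 27*30 + 30*4**2 + 28*30*4)/(-157 + 30)) = 1/((4239 - 810 + 30*16 + 3360)/(-127)) = 1/(-(4239 - 810 + 480 + 3360)/127) = 1/(-1/127*7269) = 1/(-7269/127) = -127/7269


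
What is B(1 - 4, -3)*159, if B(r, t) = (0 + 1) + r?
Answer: -318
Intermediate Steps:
B(r, t) = 1 + r
B(1 - 4, -3)*159 = (1 + (1 - 4))*159 = (1 - 3)*159 = -2*159 = -318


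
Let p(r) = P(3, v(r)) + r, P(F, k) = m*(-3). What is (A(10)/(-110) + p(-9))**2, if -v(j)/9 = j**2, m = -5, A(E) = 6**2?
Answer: 97344/3025 ≈ 32.180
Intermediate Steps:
A(E) = 36
v(j) = -9*j**2
P(F, k) = 15 (P(F, k) = -5*(-3) = 15)
p(r) = 15 + r
(A(10)/(-110) + p(-9))**2 = (36/(-110) + (15 - 9))**2 = (36*(-1/110) + 6)**2 = (-18/55 + 6)**2 = (312/55)**2 = 97344/3025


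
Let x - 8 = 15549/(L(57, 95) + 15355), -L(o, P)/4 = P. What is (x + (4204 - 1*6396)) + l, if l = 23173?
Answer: 314325824/14975 ≈ 20990.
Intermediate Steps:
L(o, P) = -4*P
x = 135349/14975 (x = 8 + 15549/(-4*95 + 15355) = 8 + 15549/(-380 + 15355) = 8 + 15549/14975 = 135349/14975 ≈ 9.0383)
(x + (4204 - 1*6396)) + l = (135349/14975 + (4204 - 1*6396)) + 23173 = (135349/14975 + (4204 - 6396)) + 23173 = (135349/14975 - 2192) + 23173 = -32689851/14975 + 23173 = 314325824/14975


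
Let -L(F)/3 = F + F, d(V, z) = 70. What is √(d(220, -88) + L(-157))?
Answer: 2*√253 ≈ 31.812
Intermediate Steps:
L(F) = -6*F (L(F) = -3*(F + F) = -6*F)
√(d(220, -88) + L(-157)) = √(70 - 6*(-157)) = √(70 + 942) = √1012 = 2*√253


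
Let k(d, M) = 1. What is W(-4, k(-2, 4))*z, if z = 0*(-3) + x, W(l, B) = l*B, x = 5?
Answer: -20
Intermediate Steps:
W(l, B) = B*l
z = 5 (z = 0*(-3) + 5 = 0 + 5 = 5)
W(-4, k(-2, 4))*z = (1*(-4))*5 = -4*5 = -20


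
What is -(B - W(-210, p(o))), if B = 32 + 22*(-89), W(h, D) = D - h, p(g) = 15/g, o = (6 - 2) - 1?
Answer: 2141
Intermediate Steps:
o = 3 (o = 4 - 1 = 3)
B = -1926 (B = 32 - 1958 = -1926)
-(B - W(-210, p(o))) = -(-1926 - (15/3 - 1*(-210))) = -(-1926 - (15*(⅓) + 210)) = -(-1926 - (5 + 210)) = -(-1926 - 1*215) = -(-1926 - 215) = -1*(-2141) = 2141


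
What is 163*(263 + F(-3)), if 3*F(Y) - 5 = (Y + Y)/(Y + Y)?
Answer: 43195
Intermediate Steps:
F(Y) = 2 (F(Y) = 5/3 + ((Y + Y)/(Y + Y))/3 = 5/3 + ((2*Y)/((2*Y)))/3 = 5/3 + ((2*Y)*(1/(2*Y)))/3 = 5/3 + (1/3)*1 = 5/3 + 1/3 = 2)
163*(263 + F(-3)) = 163*(263 + 2) = 163*265 = 43195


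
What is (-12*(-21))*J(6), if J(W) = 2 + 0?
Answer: 504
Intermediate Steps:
J(W) = 2
(-12*(-21))*J(6) = -12*(-21)*2 = 252*2 = 504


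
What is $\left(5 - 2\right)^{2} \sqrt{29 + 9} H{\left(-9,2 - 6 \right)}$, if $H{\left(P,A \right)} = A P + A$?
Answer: $288 \sqrt{38} \approx 1775.4$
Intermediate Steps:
$H{\left(P,A \right)} = A + A P$
$\left(5 - 2\right)^{2} \sqrt{29 + 9} H{\left(-9,2 - 6 \right)} = \left(5 - 2\right)^{2} \sqrt{29 + 9} \left(2 - 6\right) \left(1 - 9\right) = 3^{2} \sqrt{38} \left(2 - 6\right) \left(-8\right) = 9 \sqrt{38} \left(\left(-4\right) \left(-8\right)\right) = 9 \sqrt{38} \cdot 32 = 288 \sqrt{38}$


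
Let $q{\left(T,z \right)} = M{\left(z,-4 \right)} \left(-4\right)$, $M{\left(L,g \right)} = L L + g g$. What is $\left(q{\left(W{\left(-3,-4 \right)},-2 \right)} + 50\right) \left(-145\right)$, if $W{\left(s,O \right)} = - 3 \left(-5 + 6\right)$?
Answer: $4350$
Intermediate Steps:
$W{\left(s,O \right)} = -3$ ($W{\left(s,O \right)} = \left(-3\right) 1 = -3$)
$M{\left(L,g \right)} = L^{2} + g^{2}$
$q{\left(T,z \right)} = -64 - 4 z^{2}$ ($q{\left(T,z \right)} = \left(z^{2} + \left(-4\right)^{2}\right) \left(-4\right) = \left(z^{2} + 16\right) \left(-4\right) = \left(16 + z^{2}\right) \left(-4\right) = -64 - 4 z^{2}$)
$\left(q{\left(W{\left(-3,-4 \right)},-2 \right)} + 50\right) \left(-145\right) = \left(\left(-64 - 4 \left(-2\right)^{2}\right) + 50\right) \left(-145\right) = \left(\left(-64 - 16\right) + 50\right) \left(-145\right) = \left(-80 + 50\right) \left(-145\right) = \left(-30\right) \left(-145\right) = 4350$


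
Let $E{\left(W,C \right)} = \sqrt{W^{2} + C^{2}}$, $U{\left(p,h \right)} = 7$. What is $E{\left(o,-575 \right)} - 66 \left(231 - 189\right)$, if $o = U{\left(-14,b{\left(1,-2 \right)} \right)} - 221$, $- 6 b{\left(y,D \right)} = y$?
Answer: $-2772 + \sqrt{376421} \approx -2158.5$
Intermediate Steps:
$b{\left(y,D \right)} = - \frac{y}{6}$
$o = -214$ ($o = 7 - 221 = -214$)
$E{\left(W,C \right)} = \sqrt{C^{2} + W^{2}}$
$E{\left(o,-575 \right)} - 66 \left(231 - 189\right) = \sqrt{\left(-575\right)^{2} + \left(-214\right)^{2}} - 66 \left(231 - 189\right) = \sqrt{330625 + 45796} - 2772 = \sqrt{376421} - 2772 = -2772 + \sqrt{376421}$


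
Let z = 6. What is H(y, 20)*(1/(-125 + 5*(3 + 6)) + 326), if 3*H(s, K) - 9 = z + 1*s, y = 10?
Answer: 43465/16 ≈ 2716.6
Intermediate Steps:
H(s, K) = 5 + s/3 (H(s, K) = 3 + (6 + 1*s)/3 = 3 + (6 + s)/3 = 3 + (2 + s/3) = 5 + s/3)
H(y, 20)*(1/(-125 + 5*(3 + 6)) + 326) = (5 + (1/3)*10)*(1/(-125 + 5*(3 + 6)) + 326) = (5 + 10/3)*(1/(-125 + 5*9) + 326) = 25*(1/(-125 + 45) + 326)/3 = 25*(1/(-80) + 326)/3 = 25*(-1/80 + 326)/3 = (25/3)*(26079/80) = 43465/16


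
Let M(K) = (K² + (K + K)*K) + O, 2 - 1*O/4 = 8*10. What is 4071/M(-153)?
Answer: 23/395 ≈ 0.058228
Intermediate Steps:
O = -312 (O = 8 - 32*10 = 8 - 4*80 = 8 - 320 = -312)
M(K) = -312 + 3*K² (M(K) = (K² + (K + K)*K) - 312 = (K² + (2*K)*K) - 312 = (K² + 2*K²) - 312 = 3*K² - 312 = -312 + 3*K²)
4071/M(-153) = 4071/(-312 + 3*(-153)²) = 4071/(-312 + 3*23409) = 4071/(-312 + 70227) = 4071/69915 = 4071*(1/69915) = 23/395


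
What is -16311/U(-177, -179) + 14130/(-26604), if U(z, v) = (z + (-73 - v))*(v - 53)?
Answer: -18519089/12172808 ≈ -1.5213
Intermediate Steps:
U(z, v) = (-53 + v)*(-73 + z - v) (U(z, v) = (-73 + z - v)*(-53 + v) = (-53 + v)*(-73 + z - v))
-16311/U(-177, -179) + 14130/(-26604) = -16311/(3869 - 1*(-179)² - 53*(-177) - 20*(-179) - 179*(-177)) + 14130/(-26604) = -16311/(3869 - 1*32041 + 9381 + 3580 + 31683) + 14130*(-1/26604) = -16311/(3869 - 32041 + 9381 + 3580 + 31683) - 785/1478 = -16311/16472 - 785/1478 = -18519089/12172808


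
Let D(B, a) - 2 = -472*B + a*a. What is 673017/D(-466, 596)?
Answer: 673017/575170 ≈ 1.1701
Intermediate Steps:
D(B, a) = 2 + a**2 - 472*B (D(B, a) = 2 + (-472*B + a*a) = 2 + (-472*B + a**2) = 2 + (a**2 - 472*B) = 2 + a**2 - 472*B)
673017/D(-466, 596) = 673017/(2 + 596**2 - 472*(-466)) = 673017/(2 + 355216 + 219952) = 673017/575170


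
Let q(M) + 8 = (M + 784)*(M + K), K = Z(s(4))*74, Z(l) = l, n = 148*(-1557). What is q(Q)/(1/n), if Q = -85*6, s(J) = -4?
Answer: 50892251472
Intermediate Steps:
n = -230436
K = -296 (K = -4*74 = -296)
Q = -510
q(M) = -8 + (-296 + M)*(784 + M) (q(M) = -8 + (M + 784)*(M - 296) = -8 + (784 + M)*(-296 + M) = -8 + (-296 + M)*(784 + M))
q(Q)/(1/n) = (-232072 + (-510)² + 488*(-510))/(1/(-230436)) = (-232072 + 260100 - 248880)/(-1/230436) = -220852*(-230436) = 50892251472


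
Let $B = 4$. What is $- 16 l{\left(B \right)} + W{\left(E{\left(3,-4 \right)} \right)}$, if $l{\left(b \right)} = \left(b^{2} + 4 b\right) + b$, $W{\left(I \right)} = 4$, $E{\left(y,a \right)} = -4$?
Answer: $-572$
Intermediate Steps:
$l{\left(b \right)} = b^{2} + 5 b$
$- 16 l{\left(B \right)} + W{\left(E{\left(3,-4 \right)} \right)} = - 16 \cdot 4 \left(5 + 4\right) + 4 = - 16 \cdot 4 \cdot 9 + 4 = \left(-16\right) 36 + 4 = -576 + 4 = -572$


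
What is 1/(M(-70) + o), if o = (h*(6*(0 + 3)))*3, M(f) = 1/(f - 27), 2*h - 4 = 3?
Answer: 97/18332 ≈ 0.0052913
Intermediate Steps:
h = 7/2 (h = 2 + (½)*3 = 2 + 3/2 = 7/2 ≈ 3.5000)
M(f) = 1/(-27 + f)
o = 189 (o = (7*(6*(0 + 3))/2)*3 = (7*(6*3)/2)*3 = ((7/2)*18)*3 = 63*3 = 189)
1/(M(-70) + o) = 1/(1/(-27 - 70) + 189) = 1/(1/(-97) + 189) = 1/(-1/97 + 189) = 1/(18332/97) = 97/18332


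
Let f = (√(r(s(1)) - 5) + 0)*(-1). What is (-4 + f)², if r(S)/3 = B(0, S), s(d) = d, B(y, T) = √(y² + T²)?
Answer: (4 + I*√2)² ≈ 14.0 + 11.314*I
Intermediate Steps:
B(y, T) = √(T² + y²)
r(S) = 3*√(S²) (r(S) = 3*√(S² + 0²) = 3*√(S² + 0) = 3*√(S²))
f = -I*√2 (f = (√(3*√(1²) - 5) + 0)*(-1) = (√(3*√1 - 5) + 0)*(-1) = (√(3*1 - 5) + 0)*(-1) = (√(3 - 5) + 0)*(-1) = (√(-2) + 0)*(-1) = (I*√2 + 0)*(-1) = (I*√2)*(-1) = -I*√2 ≈ -1.4142*I)
(-4 + f)² = (-4 - I*√2)²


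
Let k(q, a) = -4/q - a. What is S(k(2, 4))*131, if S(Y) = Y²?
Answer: 4716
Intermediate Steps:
k(q, a) = -a - 4/q
S(k(2, 4))*131 = (-1*4 - 4/2)²*131 = (-4 - 4*½)²*131 = (-4 - 2)²*131 = (-6)²*131 = 36*131 = 4716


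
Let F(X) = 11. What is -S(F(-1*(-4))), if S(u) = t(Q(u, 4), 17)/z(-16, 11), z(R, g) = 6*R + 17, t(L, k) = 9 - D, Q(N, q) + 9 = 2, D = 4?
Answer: 5/79 ≈ 0.063291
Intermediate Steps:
Q(N, q) = -7 (Q(N, q) = -9 + 2 = -7)
t(L, k) = 5 (t(L, k) = 9 - 1*4 = 9 - 4 = 5)
z(R, g) = 17 + 6*R
S(u) = -5/79 (S(u) = 5/(17 + 6*(-16)) = 5/(17 - 96) = 5/(-79) = 5*(-1/79) = -5/79)
-S(F(-1*(-4))) = -1*(-5/79) = 5/79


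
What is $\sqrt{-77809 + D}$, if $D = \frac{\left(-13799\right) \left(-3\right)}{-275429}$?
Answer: $\frac{i \sqrt{120463068990418}}{39347} \approx 278.94 i$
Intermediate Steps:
$D = - \frac{41397}{275429}$ ($D = 41397 \left(- \frac{1}{275429}\right) = - \frac{41397}{275429} \approx -0.1503$)
$\sqrt{-77809 + D} = \sqrt{-77809 - \frac{41397}{275429}} = \sqrt{- \frac{21430896458}{275429}} = \frac{i \sqrt{120463068990418}}{39347}$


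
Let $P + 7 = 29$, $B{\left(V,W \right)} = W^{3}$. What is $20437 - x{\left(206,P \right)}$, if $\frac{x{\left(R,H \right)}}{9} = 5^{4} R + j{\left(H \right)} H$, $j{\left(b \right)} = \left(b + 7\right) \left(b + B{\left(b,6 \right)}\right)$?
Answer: $-2504909$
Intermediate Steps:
$P = 22$ ($P = -7 + 29 = 22$)
$j{\left(b \right)} = \left(7 + b\right) \left(216 + b\right)$ ($j{\left(b \right)} = \left(b + 7\right) \left(b + 6^{3}\right) = \left(7 + b\right) \left(b + 216\right) = \left(7 + b\right) \left(216 + b\right)$)
$x{\left(R,H \right)} = 5625 R + 9 H \left(1512 + H^{2} + 223 H\right)$ ($x{\left(R,H \right)} = 9 \left(5^{4} R + \left(1512 + H^{2} + 223 H\right) H\right) = 9 \left(625 R + H \left(1512 + H^{2} + 223 H\right)\right) = 5625 R + 9 H \left(1512 + H^{2} + 223 H\right)$)
$20437 - x{\left(206,P \right)} = 20437 - \left(5625 \cdot 206 + 9 \cdot 22 \left(1512 + 22^{2} + 223 \cdot 22\right)\right) = 20437 - \left(1158750 + 9 \cdot 22 \left(1512 + 484 + 4906\right)\right) = 20437 - \left(1158750 + 9 \cdot 22 \cdot 6902\right) = 20437 - \left(1158750 + 1366596\right) = 20437 - 2525346 = -2504909$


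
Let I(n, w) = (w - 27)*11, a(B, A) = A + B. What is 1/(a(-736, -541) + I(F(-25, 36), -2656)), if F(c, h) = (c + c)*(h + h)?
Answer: -1/30790 ≈ -3.2478e-5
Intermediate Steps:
F(c, h) = 4*c*h (F(c, h) = (2*c)*(2*h) = 4*c*h)
I(n, w) = -297 + 11*w (I(n, w) = (-27 + w)*11 = -297 + 11*w)
1/(a(-736, -541) + I(F(-25, 36), -2656)) = 1/((-541 - 736) + (-297 + 11*(-2656))) = 1/(-1277 + (-297 - 29216)) = 1/(-1277 - 29513) = 1/(-30790) = -1/30790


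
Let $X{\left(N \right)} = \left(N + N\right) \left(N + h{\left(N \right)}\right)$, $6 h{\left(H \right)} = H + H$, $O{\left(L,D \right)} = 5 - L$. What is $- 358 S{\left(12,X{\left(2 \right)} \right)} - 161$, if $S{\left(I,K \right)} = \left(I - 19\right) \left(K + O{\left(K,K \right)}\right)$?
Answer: $12369$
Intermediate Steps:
$h{\left(H \right)} = \frac{H}{3}$ ($h{\left(H \right)} = \frac{H + H}{6} = \frac{2 H}{6} = \frac{H}{3}$)
$X{\left(N \right)} = \frac{8 N^{2}}{3}$ ($X{\left(N \right)} = \left(N + N\right) \left(N + \frac{N}{3}\right) = 2 N \frac{4 N}{3} = \frac{8 N^{2}}{3}$)
$S{\left(I,K \right)} = -95 + 5 I$ ($S{\left(I,K \right)} = \left(I - 19\right) \left(K - \left(-5 + K\right)\right) = \left(-19 + I\right) 5 = -95 + 5 I$)
$- 358 S{\left(12,X{\left(2 \right)} \right)} - 161 = - 358 \left(-95 + 5 \cdot 12\right) - 161 = - 358 \left(-95 + 60\right) - 161 = \left(-358\right) \left(-35\right) - 161 = 12530 - 161 = 12369$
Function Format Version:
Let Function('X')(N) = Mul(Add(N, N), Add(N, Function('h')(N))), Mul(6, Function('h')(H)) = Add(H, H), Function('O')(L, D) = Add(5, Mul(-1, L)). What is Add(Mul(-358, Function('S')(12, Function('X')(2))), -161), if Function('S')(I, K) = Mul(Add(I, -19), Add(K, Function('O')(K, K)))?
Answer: 12369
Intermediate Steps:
Function('h')(H) = Mul(Rational(1, 3), H) (Function('h')(H) = Mul(Rational(1, 6), Add(H, H)) = Mul(Rational(1, 6), Mul(2, H)) = Mul(Rational(1, 3), H))
Function('X')(N) = Mul(Rational(8, 3), Pow(N, 2)) (Function('X')(N) = Mul(Add(N, N), Add(N, Mul(Rational(1, 3), N))) = Mul(Mul(2, N), Mul(Rational(4, 3), N)) = Mul(Rational(8, 3), Pow(N, 2)))
Function('S')(I, K) = Add(-95, Mul(5, I)) (Function('S')(I, K) = Mul(Add(I, -19), Add(K, Add(5, Mul(-1, K)))) = Mul(Add(-19, I), 5) = Add(-95, Mul(5, I)))
Add(Mul(-358, Function('S')(12, Function('X')(2))), -161) = Add(Mul(-358, Add(-95, Mul(5, 12))), -161) = Add(Mul(-358, Add(-95, 60)), -161) = Add(Mul(-358, -35), -161) = Add(12530, -161) = 12369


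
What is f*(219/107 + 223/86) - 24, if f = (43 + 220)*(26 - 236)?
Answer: -1179132849/4601 ≈ -2.5628e+5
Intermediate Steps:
f = -55230 (f = 263*(-210) = -55230)
f*(219/107 + 223/86) - 24 = -55230*(219/107 + 223/86) - 24 = -55230*42695/9202 - 24 = -1179022425/4601 - 24 = -1179132849/4601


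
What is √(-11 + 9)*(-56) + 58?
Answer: 58 - 56*I*√2 ≈ 58.0 - 79.196*I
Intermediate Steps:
√(-11 + 9)*(-56) + 58 = √(-2)*(-56) + 58 = (I*√2)*(-56) + 58 = -56*I*√2 + 58 = 58 - 56*I*√2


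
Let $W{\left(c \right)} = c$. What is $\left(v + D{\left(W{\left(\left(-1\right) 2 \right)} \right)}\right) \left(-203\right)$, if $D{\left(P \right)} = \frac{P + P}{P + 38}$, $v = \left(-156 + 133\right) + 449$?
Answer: $- \frac{778099}{9} \approx -86456.0$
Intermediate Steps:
$v = 426$ ($v = -23 + 449 = 426$)
$D{\left(P \right)} = \frac{2 P}{38 + P}$
$\left(v + D{\left(W{\left(\left(-1\right) 2 \right)} \right)}\right) \left(-203\right) = \left(426 + \frac{2 \left(\left(-1\right) 2\right)}{38 - 2}\right) \left(-203\right) = \left(426 + 2 \left(-2\right) \frac{1}{38 - 2}\right) \left(-203\right) = \left(426 + 2 \left(-2\right) \frac{1}{36}\right) \left(-203\right) = \left(426 - \frac{1}{9}\right) \left(-203\right) = \frac{3833}{9} \left(-203\right) = - \frac{778099}{9}$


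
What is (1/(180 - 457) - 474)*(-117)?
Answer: 15361983/277 ≈ 55458.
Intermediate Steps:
(1/(180 - 457) - 474)*(-117) = (1/(-277) - 474)*(-117) = (-1/277 - 474)*(-117) = -131299/277*(-117) = 15361983/277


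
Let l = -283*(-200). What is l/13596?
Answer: 14150/3399 ≈ 4.1630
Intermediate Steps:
l = 56600
l/13596 = 56600/13596 = 56600*(1/13596) = 14150/3399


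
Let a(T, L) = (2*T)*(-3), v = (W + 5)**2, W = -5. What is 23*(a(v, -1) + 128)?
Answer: 2944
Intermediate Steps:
v = 0 (v = (-5 + 5)**2 = 0**2 = 0)
a(T, L) = -6*T
23*(a(v, -1) + 128) = 23*(-6*0 + 128) = 23*(0 + 128) = 23*128 = 2944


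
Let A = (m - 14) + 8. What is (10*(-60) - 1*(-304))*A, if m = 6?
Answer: 0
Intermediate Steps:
A = 0 (A = (6 - 14) + 8 = -8 + 8 = 0)
(10*(-60) - 1*(-304))*A = (10*(-60) - 1*(-304))*0 = (-600 + 304)*0 = -296*0 = 0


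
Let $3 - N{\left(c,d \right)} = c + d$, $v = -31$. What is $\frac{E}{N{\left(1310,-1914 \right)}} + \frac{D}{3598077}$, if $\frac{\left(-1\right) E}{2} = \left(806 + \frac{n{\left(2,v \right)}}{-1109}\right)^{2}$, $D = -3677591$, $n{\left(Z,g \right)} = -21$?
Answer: $- \frac{5752562570937985547}{2686100369074059} \approx -2141.6$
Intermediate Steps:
$E = - \frac{1598025031250}{1229881}$ ($E = - 2 \left(806 - \frac{21}{-1109}\right)^{2} = - 2 \left(806 - - \frac{21}{1109}\right)^{2} = - 2 \left(806 + \frac{21}{1109}\right)^{2} = - 2 \left(\frac{893875}{1109}\right)^{2} = \left(-2\right) \frac{799012515625}{1229881} = - \frac{1598025031250}{1229881} \approx -1.2993 \cdot 10^{6}$)
$N{\left(c,d \right)} = 3 - c - d$ ($N{\left(c,d \right)} = 3 - \left(c + d\right) = 3 - c - d$)
$\frac{E}{N{\left(1310,-1914 \right)}} + \frac{D}{3598077} = - \frac{1598025031250}{1229881 \left(3 - 1310 - -1914\right)} - \frac{3677591}{3598077} = - \frac{1598025031250}{1229881 \left(3 - 1310 + 1914\right)} - \frac{3677591}{3598077} = - \frac{1598025031250}{1229881 \cdot 607} - \frac{3677591}{3598077} = \left(- \frac{1598025031250}{1229881}\right) \frac{1}{607} - \frac{3677591}{3598077} = - \frac{1598025031250}{746537767} - \frac{3677591}{3598077} = - \frac{5752562570937985547}{2686100369074059}$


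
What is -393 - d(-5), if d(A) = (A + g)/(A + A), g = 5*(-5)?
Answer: -396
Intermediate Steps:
g = -25
d(A) = (-25 + A)/(2*A) (d(A) = (A - 25)/(A + A) = (-25 + A)/((2*A)) = (-25 + A)*(1/(2*A)) = (-25 + A)/(2*A))
-393 - d(-5) = -393 - (-25 - 5)/(2*(-5)) = -393 - (-1)*(-30)/(2*5) = -393 - 1*3 = -393 - 3 = -396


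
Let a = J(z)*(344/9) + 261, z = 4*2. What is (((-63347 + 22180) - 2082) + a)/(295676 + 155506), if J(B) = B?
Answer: -192070/2030319 ≈ -0.094601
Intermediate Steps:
z = 8
a = 5101/9 (a = 8*(344/9) + 261 = 2752/9 + 261 = 5101/9 ≈ 566.78)
(((-63347 + 22180) - 2082) + a)/(295676 + 155506) = (((-63347 + 22180) - 2082) + 5101/9)/(295676 + 155506) = ((-41167 - 2082) + 5101/9)/451182 = (-43249 + 5101/9)*(1/451182) = -384140/9*1/451182 = -192070/2030319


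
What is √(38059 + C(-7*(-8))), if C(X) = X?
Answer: 33*√35 ≈ 195.23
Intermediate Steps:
√(38059 + C(-7*(-8))) = √(38059 - 7*(-8)) = √(38059 + 56) = √38115 = 33*√35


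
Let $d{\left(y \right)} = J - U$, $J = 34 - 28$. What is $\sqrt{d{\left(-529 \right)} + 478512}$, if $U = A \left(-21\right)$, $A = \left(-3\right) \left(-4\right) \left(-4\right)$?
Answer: $\sqrt{477510} \approx 691.02$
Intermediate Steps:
$A = -48$ ($A = 12 \left(-4\right) = -48$)
$U = 1008$ ($U = \left(-48\right) \left(-21\right) = 1008$)
$J = 6$
$d{\left(y \right)} = -1002$ ($d{\left(y \right)} = 6 - 1008 = -1002$)
$\sqrt{d{\left(-529 \right)} + 478512} = \sqrt{-1002 + 478512} = \sqrt{477510}$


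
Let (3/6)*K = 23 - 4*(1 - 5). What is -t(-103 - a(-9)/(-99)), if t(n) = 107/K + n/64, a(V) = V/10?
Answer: 65269/274560 ≈ 0.23772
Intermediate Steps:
a(V) = V/10 (a(V) = V*(1/10) = V/10)
K = 78 (K = 2*(23 - 4*(1 - 5)) = 2*(23 - 4*(-4)) = 2*(23 + 16) = 2*39 = 78)
t(n) = 107/78 + n/64
-t(-103 - a(-9)/(-99)) = -(107/78 + (-103 - (1/10)*(-9)/(-99))/64) = -(107/78 + (-103 - (-9)*(-1)/(10*99))/64) = -(107/78 + (-103 - 1*1/110)/64) = -(107/78 + (-103 - 1/110)/64) = -(107/78 + (1/64)*(-11331/110)) = -(107/78 - 11331/7040) = -1*(-65269/274560) = 65269/274560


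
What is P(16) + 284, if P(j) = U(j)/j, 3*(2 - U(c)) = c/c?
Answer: 13637/48 ≈ 284.10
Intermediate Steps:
U(c) = 5/3 (U(c) = 2 - c/(3*c) = 2 - ⅓*1 = 2 - ⅓ = 5/3)
P(j) = 5/(3*j)
P(16) + 284 = (5/3)/16 + 284 = (5/3)*(1/16) + 284 = 5/48 + 284 = 13637/48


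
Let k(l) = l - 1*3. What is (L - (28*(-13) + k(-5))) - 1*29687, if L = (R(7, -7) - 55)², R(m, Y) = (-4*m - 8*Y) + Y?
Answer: -28159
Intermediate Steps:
k(l) = -3 + l (k(l) = l - 3 = -3 + l)
R(m, Y) = -7*Y - 4*m (R(m, Y) = (-8*Y - 4*m) + Y = -7*Y - 4*m)
L = 1156 (L = ((-7*(-7) - 4*7) - 55)² = ((49 - 28) - 55)² = (21 - 55)² = (-34)² = 1156)
(L - (28*(-13) + k(-5))) - 1*29687 = (1156 - (28*(-13) + (-3 - 5))) - 1*29687 = (1156 - (-364 - 8)) - 29687 = (1156 - 1*(-372)) - 29687 = (1156 + 372) - 29687 = 1528 - 29687 = -28159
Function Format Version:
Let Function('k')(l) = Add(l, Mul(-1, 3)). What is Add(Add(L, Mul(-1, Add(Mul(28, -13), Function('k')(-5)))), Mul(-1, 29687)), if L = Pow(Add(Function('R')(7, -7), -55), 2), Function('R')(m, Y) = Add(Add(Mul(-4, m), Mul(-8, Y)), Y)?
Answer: -28159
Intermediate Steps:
Function('k')(l) = Add(-3, l) (Function('k')(l) = Add(l, -3) = Add(-3, l))
Function('R')(m, Y) = Add(Mul(-7, Y), Mul(-4, m)) (Function('R')(m, Y) = Add(Add(Mul(-8, Y), Mul(-4, m)), Y) = Add(Mul(-7, Y), Mul(-4, m)))
L = 1156 (L = Pow(Add(Add(Mul(-7, -7), Mul(-4, 7)), -55), 2) = Pow(Add(Add(49, -28), -55), 2) = Pow(Add(21, -55), 2) = Pow(-34, 2) = 1156)
Add(Add(L, Mul(-1, Add(Mul(28, -13), Function('k')(-5)))), Mul(-1, 29687)) = Add(Add(1156, Mul(-1, Add(Mul(28, -13), Add(-3, -5)))), Mul(-1, 29687)) = Add(Add(1156, Mul(-1, Add(-364, -8))), -29687) = Add(Add(1156, Mul(-1, -372)), -29687) = Add(Add(1156, 372), -29687) = Add(1528, -29687) = -28159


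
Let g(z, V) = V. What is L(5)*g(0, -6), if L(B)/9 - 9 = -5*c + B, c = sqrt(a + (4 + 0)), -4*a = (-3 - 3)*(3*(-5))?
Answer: -756 + 135*I*sqrt(74) ≈ -756.0 + 1161.3*I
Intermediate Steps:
a = -45/2 (a = -(-3 - 3)*3*(-5)/4 = -(-3)*(-15)/2 = -1/4*90 = -45/2 ≈ -22.500)
c = I*sqrt(74)/2 (c = sqrt(-45/2 + (4 + 0)) = sqrt(-45/2 + 4) = sqrt(-37/2) = I*sqrt(74)/2 ≈ 4.3012*I)
L(B) = 81 + 9*B - 45*I*sqrt(74)/2 (L(B) = 81 + 9*(-5*I*sqrt(74)/2 + B) = 81 + 9*(B - 5*I*sqrt(74)/2) = 81 + (9*B - 45*I*sqrt(74)/2) = 81 + 9*B - 45*I*sqrt(74)/2)
L(5)*g(0, -6) = (81 + 9*5 - 45*I*sqrt(74)/2)*(-6) = (81 + 45 - 45*I*sqrt(74)/2)*(-6) = (126 - 45*I*sqrt(74)/2)*(-6) = -756 + 135*I*sqrt(74)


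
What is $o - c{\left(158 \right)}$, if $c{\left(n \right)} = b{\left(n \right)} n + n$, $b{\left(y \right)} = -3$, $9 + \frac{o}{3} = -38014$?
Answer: $-113753$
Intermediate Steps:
$o = -114069$ ($o = -27 + 3 \left(-38014\right) = -27 - 114042 = -114069$)
$c{\left(n \right)} = - 2 n$ ($c{\left(n \right)} = - 3 n + n = - 2 n$)
$o - c{\left(158 \right)} = -114069 - \left(-2\right) 158 = -114069 - -316 = -114069 + 316 = -113753$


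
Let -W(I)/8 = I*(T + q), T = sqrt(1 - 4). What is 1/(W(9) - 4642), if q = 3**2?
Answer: I/(2*(-2645*I + 36*sqrt(3))) ≈ -0.00018893 + 4.4539e-6*I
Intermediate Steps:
q = 9
T = I*sqrt(3) (T = sqrt(-3) = I*sqrt(3) ≈ 1.732*I)
W(I) = -8*I*(9 + I*sqrt(3)) (W(I) = -8*I*(I*sqrt(3) + 9) = -8*I*(9 + I*sqrt(3)))
1/(W(9) - 4642) = 1/(-8*9*(9 + I*sqrt(3)) - 4642) = 1/((-648 - 72*I*sqrt(3)) - 4642) = 1/(-5290 - 72*I*sqrt(3))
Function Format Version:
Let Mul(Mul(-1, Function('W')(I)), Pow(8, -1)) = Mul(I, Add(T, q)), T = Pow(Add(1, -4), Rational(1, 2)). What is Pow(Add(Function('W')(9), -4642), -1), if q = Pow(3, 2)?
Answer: Mul(Rational(1, 2), I, Pow(Add(Mul(-2645, I), Mul(36, Pow(3, Rational(1, 2)))), -1)) ≈ Add(-0.00018893, Mul(4.4539e-6, I))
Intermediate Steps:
q = 9
T = Mul(I, Pow(3, Rational(1, 2))) (T = Pow(-3, Rational(1, 2)) = Mul(I, Pow(3, Rational(1, 2))) ≈ Mul(1.7320, I))
Function('W')(I) = Mul(-8, I, Add(9, Mul(I, Pow(3, Rational(1, 2))))) (Function('W')(I) = Mul(-8, Mul(I, Add(Mul(I, Pow(3, Rational(1, 2))), 9))) = Mul(-8, Mul(I, Add(9, Mul(I, Pow(3, Rational(1, 2)))))) = Mul(-8, I, Add(9, Mul(I, Pow(3, Rational(1, 2))))))
Pow(Add(Function('W')(9), -4642), -1) = Pow(Add(Mul(-8, 9, Add(9, Mul(I, Pow(3, Rational(1, 2))))), -4642), -1) = Pow(Add(Add(-648, Mul(-72, I, Pow(3, Rational(1, 2)))), -4642), -1) = Pow(Add(-5290, Mul(-72, I, Pow(3, Rational(1, 2)))), -1)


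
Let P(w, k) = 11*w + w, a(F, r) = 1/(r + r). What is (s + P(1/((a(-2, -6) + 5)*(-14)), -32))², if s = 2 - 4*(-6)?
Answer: 113763556/170569 ≈ 666.96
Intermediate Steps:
a(F, r) = 1/(2*r)
P(w, k) = 12*w
s = 26 (s = 2 + 24 = 26)
(s + P(1/((a(-2, -6) + 5)*(-14)), -32))² = (26 + 12*(1/(((½)/(-6) + 5)*(-14))))² = (26 + 12*(-1/14/((½)*(-⅙) + 5)))² = (26 + 12*(-1/14/(-1/12 + 5)))² = (26 + 12*(-1/14/(59/12)))² = (26 + 12*((12/59)*(-1/14)))² = (26 + 12*(-6/413))² = (26 - 72/413)² = (10666/413)² = 113763556/170569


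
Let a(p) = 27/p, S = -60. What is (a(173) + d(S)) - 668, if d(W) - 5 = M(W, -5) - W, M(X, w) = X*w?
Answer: -52392/173 ≈ -302.84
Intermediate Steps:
d(W) = 5 - 6*W (d(W) = 5 + (W*(-5) - W) = 5 + (-5*W - W) = 5 - 6*W)
(a(173) + d(S)) - 668 = (27/173 + (5 - 6*(-60))) - 668 = (27*(1/173) + (5 + 360)) - 668 = (27/173 + 365) - 668 = 63172/173 - 668 = -52392/173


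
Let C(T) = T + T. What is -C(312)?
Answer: -624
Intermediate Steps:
C(T) = 2*T
-C(312) = -2*312 = -1*624 = -624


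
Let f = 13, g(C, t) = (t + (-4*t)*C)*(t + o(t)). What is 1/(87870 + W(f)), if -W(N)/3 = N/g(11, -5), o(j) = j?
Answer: 2150/188920539 ≈ 1.1380e-5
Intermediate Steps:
g(C, t) = 2*t*(t - 4*C*t) (g(C, t) = (t + (-4*t)*C)*(t + t) = (t - 4*C*t)*(2*t) = 2*t*(t - 4*C*t))
W(N) = 3*N/2150 (W(N) = -3*N/((-5)²*(2 - 8*11)) = -3*N/(25*(2 - 88)) = -3*N/(25*(-86)) = -3*N/(-2150) = -3*N*(-1)/2150 = -(-3)*N/2150 = 3*N/2150)
1/(87870 + W(f)) = 1/(87870 + (3/2150)*13) = 1/(87870 + 39/2150) = 1/(188920539/2150) = 2150/188920539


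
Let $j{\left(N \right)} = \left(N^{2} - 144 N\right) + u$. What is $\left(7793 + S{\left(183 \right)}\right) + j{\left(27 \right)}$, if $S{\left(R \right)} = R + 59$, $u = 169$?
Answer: $5045$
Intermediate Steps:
$S{\left(R \right)} = 59 + R$
$j{\left(N \right)} = 169 + N^{2} - 144 N$ ($j{\left(N \right)} = \left(N^{2} - 144 N\right) + 169 = 169 + N^{2} - 144 N$)
$\left(7793 + S{\left(183 \right)}\right) + j{\left(27 \right)} = \left(7793 + \left(59 + 183\right)\right) + \left(169 + 27^{2} - 3888\right) = \left(7793 + 242\right) + \left(169 + 729 - 3888\right) = 8035 - 2990 = 5045$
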